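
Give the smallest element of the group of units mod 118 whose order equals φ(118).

φ(118) = φ(2)·φ(59) = 1·58 = 58 = 2 · 29.
g is a primitive root iff g^(58/q) ≢ 1 (mod 118) for each prime q ∈ {2, 29}.
g = 2: gcd(2, 118) = 2 > 1, not a unit — skip.
g = 3: 3^29 ≡ 1 — hits 1, so not a primitive root.
g = 4: gcd(4, 118) = 2 > 1, not a unit — skip.
g = 5: 5^29 ≡ 1 — hits 1, so not a primitive root.
g = 6: gcd(6, 118) = 2 > 1, not a unit — skip.
g = 7: 7^29 ≡ 1 — hits 1, so not a primitive root.
g = 8: gcd(8, 118) = 2 > 1, not a unit — skip.
g = 9: 9^29 ≡ 1 — hits 1, so not a primitive root.
g = 10: gcd(10, 118) = 2 > 1, not a unit — skip.
g = 11: 11^29 ≡ 117; 11^2 ≡ 3 — none is 1, so 11 is a primitive root.
So 11 is the smallest generator of (Z/118Z)^×.

11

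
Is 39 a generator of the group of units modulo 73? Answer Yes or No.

φ(73) = 73 − 1 = 72 = 2^3 · 3^2.
Test 39^(72/q) mod 73 for each prime factor q of 72:
39^36 ≡ 72 (mod 73)  [q = 2: ≢ 1 ✓]
39^24 ≡ 64 (mod 73)  [q = 3: ≢ 1 ✓]
All checks pass, so 39 has order 72 and is a primitive root modulo 73.

Yes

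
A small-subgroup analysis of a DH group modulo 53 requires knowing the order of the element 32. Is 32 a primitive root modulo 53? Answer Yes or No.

φ(53) = 53 − 1 = 52 = 2^2 · 13.
32 is a primitive root mod 53 iff 32^(φ(53)/q) ≢ 1 for every prime q | φ(53), i.e. q ∈ {2, 13}.
32^26 ≡ 52 (mod 53)  [q = 2: ≢ 1 ✓]
32^4 ≡ 24 (mod 53)  [q = 13: ≢ 1 ✓]
None equal 1, so ord_53(32) = 52: 32 is a primitive root.

Yes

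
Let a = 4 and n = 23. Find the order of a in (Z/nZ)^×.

The order of 4 must divide φ(23) = 23 − 1 = 22 = 2 · 11.
Divisors of 22: 1, 2, 11, 22.
Test each divisor d:
4^1 ≡ 4 (mod 23)
4^2 ≡ 16 (mod 23)
4^11 ≡ 1 (mod 23) ✓
So ord_23(4) = 11.

11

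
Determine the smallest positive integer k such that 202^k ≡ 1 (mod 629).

Since 202 ∈ (Z/629Z)^×, its order divides φ(629) = φ(17·37) = (17−1)·(37−1) = 16·36 = 576 = 2^6 · 3^2.
Divisors of 576: 1, 2, 3, 4, 6, 8, 9, 12, 16, 18, 24, 32, 36, 48, 64, 72, 96, 144, 192, 288, 576.
Check 202^d mod 629 for each divisor in increasing order:
202^1 ≡ 202
202^2 ≡ 548
202^3 ≡ 621
202^4 ≡ 271
202^6 ≡ 64
202^8 ≡ 477
202^9 ≡ 117
202^12 ≡ 322
202^16 ≡ 460
202^18 ≡ 480
202^24 ≡ 528
202^32 ≡ 256
202^36 ≡ 186
202^48 ≡ 137
202^64 ≡ 120
202^72 ≡ 1
The smallest such exponent is 72, so the order of 202 is 72.

72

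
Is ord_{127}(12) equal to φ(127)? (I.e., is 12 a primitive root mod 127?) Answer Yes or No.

Yes

φ(127) = 127 − 1 = 126 = 2 · 3^2 · 7.
Test 12^(126/q) mod 127 for each prime factor q of 126:
12^63 ≡ 126 (mod 127)  [q = 2: ≢ 1 ✓]
12^42 ≡ 107 (mod 127)  [q = 3: ≢ 1 ✓]
12^18 ≡ 8 (mod 127)  [q = 7: ≢ 1 ✓]
All checks pass, so 12 has order 126 and is a primitive root modulo 127.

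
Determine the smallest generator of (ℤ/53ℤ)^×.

2

φ(53) = 53 − 1 = 52 = 2^2 · 13.
g is a primitive root iff g^(52/q) ≢ 1 (mod 53) for each prime q ∈ {2, 13}.
g = 2: 2^26 ≡ 52; 2^4 ≡ 16 — none is 1, so 2 is a primitive root.
The smallest primitive root modulo 53 is 2.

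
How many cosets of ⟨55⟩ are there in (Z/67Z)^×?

2

By Lagrange's theorem, ord_67(55) divides φ(67) = 67 − 1 = 66 = 2 · 3 · 11.
Divisors of 66: 1, 2, 3, 6, 11, 22, 33, 66.
Compute 55^d (mod 67) for the divisors d until we hit 1:
55^1 ≡ 55 (mod 67)
55^2 ≡ 10 (mod 67)
55^3 ≡ 14 (mod 67)
55^6 ≡ 62 (mod 67)
55^11 ≡ 37 (mod 67)
55^22 ≡ 29 (mod 67)
55^33 ≡ 1 (mod 67) ✓
The order of 55 is 33, so the subgroup it generates has 33 elements.
The index is φ(67) / ord(55) = 66 / 33 = 2.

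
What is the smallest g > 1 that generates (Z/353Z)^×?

3

φ(353) = 353 − 1 = 352 = 2^5 · 11.
Test candidates g = 2, 3, … against the prime factors q ∈ {2, 11} of φ(353): g is a generator iff g^(352/q) ≢ 1 for every such q.
g = 2: 2^176 ≡ 1 — hits 1, so not a primitive root.
g = 3: 3^176 ≡ 352; 3^32 ≡ 140 — none is 1, so 3 is a primitive root.
The smallest primitive root modulo 353 is 3.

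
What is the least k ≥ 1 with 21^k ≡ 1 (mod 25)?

By Lagrange's theorem, ord_25(21) divides φ(25) = φ(5^2) = 5·(5−1) = 20 = 2^2 · 5.
Divisors of 20: 1, 2, 4, 5, 10, 20.
Evaluate successive powers at the divisors of 20:
21^1 ≡ 21
21^2 ≡ 16
21^4 ≡ 6
21^5 ≡ 1
Therefore the multiplicative order of 21 modulo 25 is 5.

5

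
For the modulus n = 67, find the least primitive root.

φ(67) = 67 − 1 = 66 = 2 · 3 · 11.
g is a primitive root iff g^(66/q) ≢ 1 (mod 67) for each prime q ∈ {2, 3, 11}.
g = 2: 2^33 ≡ 66; 2^22 ≡ 37; 2^6 ≡ 64 — none is 1, so 2 is a primitive root.
The smallest primitive root modulo 67 is 2.

2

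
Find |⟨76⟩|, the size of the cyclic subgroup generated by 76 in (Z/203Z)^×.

Since 76 ∈ (Z/203Z)^×, its order divides φ(203) = φ(7·29) = (7−1)·(29−1) = 6·28 = 168 = 2^3 · 3 · 7.
Divisors of 168: 1, 2, 3, 4, 6, 7, 8, 12, 14, 21, 24, 28, 42, 56, 84, 168.
Test each divisor d:
76^1 ≡ 76 (mod 203)
76^2 ≡ 92 (mod 203)
76^3 ≡ 90 (mod 203)
76^4 ≡ 141 (mod 203)
76^6 ≡ 183 (mod 203)
76^7 ≡ 104 (mod 203)
76^8 ≡ 190 (mod 203)
76^12 ≡ 197 (mod 203)
76^14 ≡ 57 (mod 203)
76^21 ≡ 41 (mod 203)
76^24 ≡ 36 (mod 203)
76^28 ≡ 1 (mod 203) ✓
Therefore the multiplicative order of 76 modulo 203 is 28.

28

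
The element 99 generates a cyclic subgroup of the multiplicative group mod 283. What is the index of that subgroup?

2

ord(99) | φ(283) = 283 − 1 = 282 = 2 · 3 · 47.
Divisors of 282: 1, 2, 3, 6, 47, 94, 141, 282.
Test each divisor d:
99^1 ≡ 99 (mod 283)
99^2 ≡ 179 (mod 283)
99^3 ≡ 175 (mod 283)
99^6 ≡ 61 (mod 283)
99^47 ≡ 44 (mod 283)
99^94 ≡ 238 (mod 283)
99^141 ≡ 1 (mod 283) ✓
Thus |⟨99⟩| = ord(99) = 141.
[(Z/283Z)^× : ⟨99⟩] = 282/141 = 2.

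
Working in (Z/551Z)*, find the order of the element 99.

Since 99 ∈ (Z/551Z)^×, its order divides φ(551) = φ(19·29) = (19−1)·(29−1) = 18·28 = 504 = 2^3 · 3^2 · 7.
Divisors of 504: 1, 2, 3, 4, 6, 7, 8, 9, 12, 14, 18, 21, 24, 28, 36, 42, 56, 63, 72, 84, 126, 168, 252, 504.
Evaluate successive powers at the divisors of 504:
99^1 ≡ 99 (mod 551)
99^2 ≡ 434 (mod 551)
99^3 ≡ 539 (mod 551)
99^4 ≡ 465 (mod 551)
99^6 ≡ 144 (mod 551)
99^7 ≡ 481 (mod 551)
99^8 ≡ 233 (mod 551)
99^9 ≡ 476 (mod 551)
99^12 ≡ 349 (mod 551)
99^14 ≡ 492 (mod 551)
99^18 ≡ 115 (mod 551)
99^21 ≡ 273 (mod 551)
99^24 ≡ 30 (mod 551)
99^28 ≡ 175 (mod 551)
99^36 ≡ 1 (mod 551) ✓
Hence ord(99) = 36.

36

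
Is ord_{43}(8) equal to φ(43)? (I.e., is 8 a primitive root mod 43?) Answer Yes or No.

No

φ(43) = 43 − 1 = 42 = 2 · 3 · 7.
An element g generates (Z/43Z)^× iff g^(42/q) ≢ 1 (mod 43) for each prime q ∈ {2, 3, 7}.
8^21 ≡ 42 (mod 43)  [q = 2: ≢ 1 ✓]
8^14 ≡ 1 (mod 43)  [q = 3: ≡ 1 ✗]
8^6 ≡ 16 (mod 43)  [q = 7: ≢ 1 ✓]
Since 8^14 ≡ 1, the order of 8 divides 14 < 42, so 8 is not a primitive root.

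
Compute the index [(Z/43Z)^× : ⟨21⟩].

6

The order of 21 must divide φ(43) = 43 − 1 = 42 = 2 · 3 · 7.
Divisors of 42: 1, 2, 3, 6, 7, 14, 21, 42.
Test each divisor d:
21^1 ≡ 21 (mod 43)
21^2 ≡ 11 (mod 43)
21^3 ≡ 16 (mod 43)
21^6 ≡ 41 (mod 43)
21^7 ≡ 1 (mod 43) ✓
Thus |⟨21⟩| = ord(21) = 7.
The index is φ(43) / ord(21) = 42 / 7 = 6.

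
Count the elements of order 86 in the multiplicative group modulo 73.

0

φ(73) = 73 − 1 = 72 = 2^3 · 3^2.
In a cyclic group of order 72, there are φ(d) elements of order d for each divisor d of 72, and zero for non-divisors.
86 does not divide 72, so no element of (Z/73Z)^× has order 86.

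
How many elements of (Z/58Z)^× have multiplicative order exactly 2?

φ(58) = φ(2)·φ(29) = 1·28 = 28 = 2^2 · 7.
Since (Z/58Z)^× is cyclic of order 28, the number of elements of order d is φ(d) when d | 28 and 0 otherwise.
2 | 28, and φ(2) = 2 − 1 = 1.

1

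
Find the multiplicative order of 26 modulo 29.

Since 26 ∈ (Z/29Z)^×, its order divides φ(29) = 29 − 1 = 28 = 2^2 · 7.
Divisors of 28: 1, 2, 4, 7, 14, 28.
Check 26^d mod 29 for each divisor in increasing order:
26^1 ≡ 26 (mod 29)
26^2 ≡ 9 (mod 29)
26^4 ≡ 23 (mod 29)
26^7 ≡ 17 (mod 29)
26^14 ≡ 28 (mod 29)
26^28 ≡ 1 (mod 29) ✓
Hence ord(26) = 28.

28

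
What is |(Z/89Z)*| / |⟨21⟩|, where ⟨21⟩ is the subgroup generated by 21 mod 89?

2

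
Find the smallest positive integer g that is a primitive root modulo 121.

2

φ(121) = φ(11^2) = 11·(11−1) = 110 = 2 · 5 · 11.
Test candidates g = 2, 3, … against the prime factors q ∈ {2, 5, 11} of φ(121): g is a generator iff g^(110/q) ≢ 1 for every such q.
g = 2: 2^55 ≡ 120; 2^22 ≡ 81; 2^10 ≡ 56 — none is 1, so 2 is a primitive root.
So 2 is the smallest generator of (Z/121Z)^×.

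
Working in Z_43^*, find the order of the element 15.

21

By Lagrange's theorem, ord_43(15) divides φ(43) = 43 − 1 = 42 = 2 · 3 · 7.
Divisors of 42: 1, 2, 3, 6, 7, 14, 21, 42.
Test each divisor d:
15^1 ≡ 15
15^2 ≡ 10
15^3 ≡ 21
15^6 ≡ 11
15^7 ≡ 36
15^14 ≡ 6
15^21 ≡ 1
Therefore the multiplicative order of 15 modulo 43 is 21.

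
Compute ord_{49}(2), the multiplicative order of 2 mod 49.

21

The order of 2 must divide φ(49) = φ(7^2) = 7·(7−1) = 42 = 2 · 3 · 7.
Divisors of 42: 1, 2, 3, 6, 7, 14, 21, 42.
Compute 2^d (mod 49) for the divisors d until we hit 1:
2^1 ≡ 2 (mod 49)
2^2 ≡ 4 (mod 49)
2^3 ≡ 8 (mod 49)
2^6 ≡ 15 (mod 49)
2^7 ≡ 30 (mod 49)
2^14 ≡ 18 (mod 49)
2^21 ≡ 1 (mod 49) ✓
Therefore the multiplicative order of 2 modulo 49 is 21.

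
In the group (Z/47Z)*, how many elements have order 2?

φ(47) = 47 − 1 = 46 = 2 · 23.
Since (Z/47Z)^× is cyclic of order 46, the number of elements of order d is φ(d) when d | 46 and 0 otherwise.
2 | 46, and φ(2) = 2 − 1 = 1.

1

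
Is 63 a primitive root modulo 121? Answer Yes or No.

φ(121) = φ(11^2) = 11·(11−1) = 110 = 2 · 5 · 11.
It suffices to check that the order of 63 is not a proper divisor of 110: compute 63^(110/q) for q ∈ {2, 5, 11}.
63^55 ≡ 120 (mod 121)  [q = 2: ≢ 1 ✓]
63^22 ≡ 9 (mod 121)  [q = 5: ≢ 1 ✓]
63^10 ≡ 23 (mod 121)  [q = 11: ≢ 1 ✓]
None equal 1, so ord_121(63) = 110: 63 is a primitive root.

Yes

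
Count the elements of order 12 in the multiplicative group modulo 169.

4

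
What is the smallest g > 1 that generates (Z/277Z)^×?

5

φ(277) = 277 − 1 = 276 = 2^2 · 3 · 23.
Test candidates g = 2, 3, … against the prime factors q ∈ {2, 3, 23} of φ(277): g is a generator iff g^(276/q) ≢ 1 for every such q.
g = 2: 2^138 ≡ 276; 2^92 ≡ 1 — hits 1, so not a primitive root.
g = 3: 3^138 ≡ 1 — hits 1, so not a primitive root.
g = 4: 4^138 ≡ 1 — hits 1, so not a primitive root.
g = 5: 5^138 ≡ 276; 5^92 ≡ 116; 5^12 ≡ 27 — none is 1, so 5 is a primitive root.
The smallest primitive root modulo 277 is 5.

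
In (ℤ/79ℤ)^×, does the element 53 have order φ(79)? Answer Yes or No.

φ(79) = 79 − 1 = 78 = 2 · 3 · 13.
It suffices to check that the order of 53 is not a proper divisor of 78: compute 53^(78/q) for q ∈ {2, 3, 13}.
53^39 ≡ 78 (mod 79)  [q = 2: ≢ 1 ✓]
53^26 ≡ 55 (mod 79)  [q = 3: ≢ 1 ✓]
53^6 ≡ 22 (mod 79)  [q = 13: ≢ 1 ✓]
None equal 1, so ord_79(53) = 78: 53 is a primitive root.

Yes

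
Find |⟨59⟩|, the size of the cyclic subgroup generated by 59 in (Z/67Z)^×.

11

Since 59 ∈ (Z/67Z)^×, its order divides φ(67) = 67 − 1 = 66 = 2 · 3 · 11.
Divisors of 66: 1, 2, 3, 6, 11, 22, 33, 66.
Check 59^d mod 67 for each divisor in increasing order:
59^1 ≡ 59 (mod 67)
59^2 ≡ 64 (mod 67)
59^3 ≡ 24 (mod 67)
59^6 ≡ 40 (mod 67)
59^11 ≡ 1 (mod 67) ✓
The smallest such exponent is 11, so the order of 59 is 11.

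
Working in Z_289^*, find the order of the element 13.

68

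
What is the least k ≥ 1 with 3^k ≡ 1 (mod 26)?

Since 3 ∈ (Z/26Z)^×, its order divides φ(26) = φ(2)·φ(13) = 1·12 = 12 = 2^2 · 3.
Divisors of 12: 1, 2, 3, 4, 6, 12.
Check 3^d mod 26 for each divisor in increasing order:
3^1 ≡ 3
3^2 ≡ 9
3^3 ≡ 1
So ord_26(3) = 3.

3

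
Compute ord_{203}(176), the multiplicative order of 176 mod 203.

The order of 176 must divide φ(203) = φ(7·29) = (7−1)·(29−1) = 6·28 = 168 = 2^3 · 3 · 7.
Divisors of 168: 1, 2, 3, 4, 6, 7, 8, 12, 14, 21, 24, 28, 42, 56, 84, 168.
Compute 176^d (mod 203) for the divisors d until we hit 1:
176^1 ≡ 176 (mod 203)
176^2 ≡ 120 (mod 203)
176^3 ≡ 8 (mod 203)
176^4 ≡ 190 (mod 203)
176^6 ≡ 64 (mod 203)
176^7 ≡ 99 (mod 203)
176^8 ≡ 169 (mod 203)
176^12 ≡ 36 (mod 203)
176^14 ≡ 57 (mod 203)
176^21 ≡ 162 (mod 203)
176^24 ≡ 78 (mod 203)
176^28 ≡ 1 (mod 203) ✓
The smallest such exponent is 28, so the order of 176 is 28.

28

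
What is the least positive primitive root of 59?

2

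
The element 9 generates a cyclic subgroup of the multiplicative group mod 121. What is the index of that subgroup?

22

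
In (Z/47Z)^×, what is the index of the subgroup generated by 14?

2

ord(14) | φ(47) = 47 − 1 = 46 = 2 · 23.
Divisors of 46: 1, 2, 23, 46.
Compute 14^d (mod 47) for the divisors d until we hit 1:
14^1 ≡ 14 (mod 47)
14^2 ≡ 8 (mod 47)
14^23 ≡ 1 (mod 47) ✓
Thus |⟨14⟩| = ord(14) = 23.
[(Z/47Z)^× : ⟨14⟩] = 46/23 = 2.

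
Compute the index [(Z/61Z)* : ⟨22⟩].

4

ord(22) | φ(61) = 61 − 1 = 60 = 2^2 · 3 · 5.
Divisors of 60: 1, 2, 3, 4, 5, 6, 10, 12, 15, 20, 30, 60.
Check 22^d mod 61 for each divisor in increasing order:
22^1 ≡ 22 (mod 61)
22^2 ≡ 57 (mod 61)
22^3 ≡ 34 (mod 61)
22^4 ≡ 16 (mod 61)
22^5 ≡ 47 (mod 61)
22^6 ≡ 58 (mod 61)
22^10 ≡ 13 (mod 61)
22^12 ≡ 9 (mod 61)
22^15 ≡ 1 (mod 61) ✓
Thus |⟨22⟩| = ord(22) = 15.
Index = |(Z/61Z)^×| / |⟨22⟩| = 60 / 15 = 4.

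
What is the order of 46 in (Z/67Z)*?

66

By Lagrange's theorem, ord_67(46) divides φ(67) = 67 − 1 = 66 = 2 · 3 · 11.
Divisors of 66: 1, 2, 3, 6, 11, 22, 33, 66.
Test each divisor d:
46^1 ≡ 46 (mod 67)
46^2 ≡ 39 (mod 67)
46^3 ≡ 52 (mod 67)
46^6 ≡ 24 (mod 67)
46^11 ≡ 30 (mod 67)
46^22 ≡ 29 (mod 67)
46^33 ≡ 66 (mod 67)
46^66 ≡ 1 (mod 67) ✓
Therefore the multiplicative order of 46 modulo 67 is 66.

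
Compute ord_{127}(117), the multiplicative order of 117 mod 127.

21

The order of 117 must divide φ(127) = 127 − 1 = 126 = 2 · 3^2 · 7.
Divisors of 126: 1, 2, 3, 6, 7, 9, 14, 18, 21, 42, 63, 126.
Evaluate successive powers at the divisors of 126:
117^1 ≡ 117 (mod 127)
117^2 ≡ 100 (mod 127)
117^3 ≡ 16 (mod 127)
117^6 ≡ 2 (mod 127)
117^7 ≡ 107 (mod 127)
117^9 ≡ 32 (mod 127)
117^14 ≡ 19 (mod 127)
117^18 ≡ 8 (mod 127)
117^21 ≡ 1 (mod 127) ✓
Therefore the multiplicative order of 117 modulo 127 is 21.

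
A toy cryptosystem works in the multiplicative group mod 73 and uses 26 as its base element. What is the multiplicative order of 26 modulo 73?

72

The order of 26 must divide φ(73) = 73 − 1 = 72 = 2^3 · 3^2.
Divisors of 72: 1, 2, 3, 4, 6, 8, 9, 12, 18, 24, 36, 72.
Compute 26^d (mod 73) for the divisors d until we hit 1:
26^1 ≡ 26 (mod 73)
26^2 ≡ 19 (mod 73)
26^3 ≡ 56 (mod 73)
26^4 ≡ 69 (mod 73)
26^6 ≡ 70 (mod 73)
26^8 ≡ 16 (mod 73)
26^9 ≡ 51 (mod 73)
26^12 ≡ 9 (mod 73)
26^18 ≡ 46 (mod 73)
26^24 ≡ 8 (mod 73)
26^36 ≡ 72 (mod 73)
26^72 ≡ 1 (mod 73) ✓
The smallest such exponent is 72, so the order of 26 is 72.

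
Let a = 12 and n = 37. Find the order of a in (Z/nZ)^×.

9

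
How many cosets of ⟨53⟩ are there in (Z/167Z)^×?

The order of 53 must divide φ(167) = 167 − 1 = 166 = 2 · 83.
Divisors of 166: 1, 2, 83, 166.
Compute 53^d (mod 167) for the divisors d until we hit 1:
53^1 ≡ 53 (mod 167)
53^2 ≡ 137 (mod 167)
53^83 ≡ 166 (mod 167)
53^166 ≡ 1 (mod 167) ✓
Thus |⟨53⟩| = ord(53) = 166.
[(Z/167Z)^× : ⟨53⟩] = 166/166 = 1.

1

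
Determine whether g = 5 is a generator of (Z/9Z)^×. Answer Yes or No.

Yes

φ(9) = φ(3^2) = 3·(3−1) = 6 = 2 · 3.
Test 5^(6/q) mod 9 for each prime factor q of 6:
5^3 ≡ 8 (mod 9)  [q = 2: ≢ 1 ✓]
5^2 ≡ 7 (mod 9)  [q = 3: ≢ 1 ✓]
Every test exponent gives a nontrivial residue, hence 5 generates the full group.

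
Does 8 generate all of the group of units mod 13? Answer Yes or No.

No

φ(13) = 13 − 1 = 12 = 2^2 · 3.
It suffices to check that the order of 8 is not a proper divisor of 12: compute 8^(12/q) for q ∈ {2, 3}.
8^6 ≡ 12 (mod 13)  [q = 2: ≢ 1 ✓]
8^4 ≡ 1 (mod 13)  [q = 3: ≡ 1 ✗]
The check at q = 3 fails, so 8 generates a proper subgroup.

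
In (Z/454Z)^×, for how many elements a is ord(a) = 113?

112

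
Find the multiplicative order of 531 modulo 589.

The order of 531 must divide φ(589) = φ(19·31) = (19−1)·(31−1) = 18·30 = 540 = 2^2 · 3^3 · 5.
Divisors of 540: 1, 2, 3, 4, 5, 6, 9, 10, 12, 15, 18, 20, 27, 30, 36, 45, 54, 60, 90, 108, 135, 180, 270, 540.
Check 531^d mod 589 for each divisor in increasing order:
531^1 ≡ 531 (mod 589)
531^2 ≡ 419 (mod 589)
531^3 ≡ 436 (mod 589)
531^4 ≡ 39 (mod 589)
531^5 ≡ 94 (mod 589)
531^6 ≡ 438 (mod 589)
531^9 ≡ 132 (mod 589)
531^10 ≡ 1 (mod 589) ✓
Therefore the multiplicative order of 531 modulo 589 is 10.

10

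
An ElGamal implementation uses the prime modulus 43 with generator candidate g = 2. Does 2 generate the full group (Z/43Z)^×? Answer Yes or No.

φ(43) = 43 − 1 = 42 = 2 · 3 · 7.
2 is a primitive root mod 43 iff 2^(φ(43)/q) ≢ 1 for every prime q | φ(43), i.e. q ∈ {2, 3, 7}.
2^21 ≡ 42 (mod 43)  [q = 2: ≢ 1 ✓]
2^14 ≡ 1 (mod 43)  [q = 3: ≡ 1 ✗]
2^6 ≡ 21 (mod 43)  [q = 7: ≢ 1 ✓]
Since 2^14 ≡ 1, the order of 2 divides 14 < 42, so 2 is not a primitive root.

No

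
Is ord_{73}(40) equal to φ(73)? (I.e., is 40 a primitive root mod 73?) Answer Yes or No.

Yes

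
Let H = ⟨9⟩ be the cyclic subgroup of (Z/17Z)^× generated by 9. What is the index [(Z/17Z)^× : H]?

2

By Lagrange's theorem, ord_17(9) divides φ(17) = 17 − 1 = 16 = 2^4.
Divisors of 16: 1, 2, 4, 8, 16.
Compute 9^d (mod 17) for the divisors d until we hit 1:
9^1 ≡ 9
9^2 ≡ 13
9^4 ≡ 16
9^8 ≡ 1
Thus |⟨9⟩| = ord(9) = 8.
Index = |(Z/17Z)^×| / |⟨9⟩| = 16 / 8 = 2.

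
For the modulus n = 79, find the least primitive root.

3

φ(79) = 79 − 1 = 78 = 2 · 3 · 13.
Test candidates g = 2, 3, … against the prime factors q ∈ {2, 3, 13} of φ(79): g is a generator iff g^(78/q) ≢ 1 for every such q.
g = 2: 2^39 ≡ 1 — hits 1, so not a primitive root.
g = 3: 3^39 ≡ 78; 3^26 ≡ 23; 3^6 ≡ 18 — none is 1, so 3 is a primitive root.
The smallest primitive root modulo 79 is 3.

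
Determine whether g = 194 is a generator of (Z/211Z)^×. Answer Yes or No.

φ(211) = 211 − 1 = 210 = 2 · 3 · 5 · 7.
It suffices to check that the order of 194 is not a proper divisor of 210: compute 194^(210/q) for q ∈ {2, 3, 5, 7}.
194^105 ≡ 1 (mod 211)  [q = 2: ≡ 1 ✗]
194^70 ≡ 196 (mod 211)  [q = 3: ≢ 1 ✓]
194^42 ≡ 71 (mod 211)  [q = 5: ≢ 1 ✓]
194^30 ≡ 144 (mod 211)  [q = 7: ≢ 1 ✓]
Since 194^105 ≡ 1, the order of 194 divides 105 < 210, so 194 is not a primitive root.

No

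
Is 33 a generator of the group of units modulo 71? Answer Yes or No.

Yes

φ(71) = 71 − 1 = 70 = 2 · 5 · 7.
33 is a primitive root mod 71 iff 33^(φ(71)/q) ≢ 1 for every prime q | φ(71), i.e. q ∈ {2, 5, 7}.
33^35 ≡ 70 (mod 71)  [q = 2: ≢ 1 ✓]
33^14 ≡ 5 (mod 71)  [q = 5: ≢ 1 ✓]
33^10 ≡ 45 (mod 71)  [q = 7: ≢ 1 ✓]
Every test exponent gives a nontrivial residue, hence 33 generates the full group.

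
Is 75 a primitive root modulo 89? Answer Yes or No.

Yes

φ(89) = 89 − 1 = 88 = 2^3 · 11.
It suffices to check that the order of 75 is not a proper divisor of 88: compute 75^(88/q) for q ∈ {2, 11}.
75^44 ≡ 88 (mod 89)  [q = 2: ≢ 1 ✓]
75^8 ≡ 45 (mod 89)  [q = 11: ≢ 1 ✓]
Every test exponent gives a nontrivial residue, hence 75 generates the full group.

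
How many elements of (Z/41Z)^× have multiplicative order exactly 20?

8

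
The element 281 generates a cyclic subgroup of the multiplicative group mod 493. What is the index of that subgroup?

8

By Lagrange's theorem, ord_493(281) divides φ(493) = φ(17·29) = (17−1)·(29−1) = 16·28 = 448 = 2^6 · 7.
Divisors of 448: 1, 2, 4, 7, 8, 14, 16, 28, 32, 56, 64, 112, 224, 448.
Test each divisor d:
281^1 ≡ 281
281^2 ≡ 81
281^4 ≡ 152
281^7 ≡ 291
281^8 ≡ 426
281^14 ≡ 378
281^16 ≡ 52
281^28 ≡ 407
281^32 ≡ 239
281^56 ≡ 1
So ord_493(281) = 56, hence |⟨281⟩| = 56.
The index is φ(493) / ord(281) = 448 / 56 = 8.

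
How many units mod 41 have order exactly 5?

φ(41) = 41 − 1 = 40 = 2^3 · 5.
In a cyclic group of order 40, there are φ(d) elements of order d for each divisor d of 40, and zero for non-divisors.
5 | 40, and φ(5) = 5 − 1 = 4.

4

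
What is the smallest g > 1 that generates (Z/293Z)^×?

φ(293) = 293 − 1 = 292 = 2^2 · 73.
g is a primitive root iff g^(292/q) ≢ 1 (mod 293) for each prime q ∈ {2, 73}.
g = 2: 2^146 ≡ 292; 2^4 ≡ 16 — none is 1, so 2 is a primitive root.
So 2 is the smallest generator of (Z/293Z)^×.

2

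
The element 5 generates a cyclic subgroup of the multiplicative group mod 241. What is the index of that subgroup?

By Lagrange's theorem, ord_241(5) divides φ(241) = 241 − 1 = 240 = 2^4 · 3 · 5.
Divisors of 240: 1, 2, 3, 4, 5, 6, 8, 10, 12, 15, 16, 20, 24, 30, 40, 48, 60, 80, 120, 240.
Check 5^d mod 241 for each divisor in increasing order:
5^1 ≡ 5 (mod 241)
5^2 ≡ 25 (mod 241)
5^3 ≡ 125 (mod 241)
5^4 ≡ 143 (mod 241)
5^5 ≡ 233 (mod 241)
5^6 ≡ 201 (mod 241)
5^8 ≡ 205 (mod 241)
5^10 ≡ 64 (mod 241)
5^12 ≡ 154 (mod 241)
5^15 ≡ 211 (mod 241)
5^16 ≡ 91 (mod 241)
5^20 ≡ 240 (mod 241)
5^24 ≡ 98 (mod 241)
5^30 ≡ 177 (mod 241)
5^40 ≡ 1 (mod 241) ✓
So ord_241(5) = 40, hence |⟨5⟩| = 40.
[(Z/241Z)^× : ⟨5⟩] = 240/40 = 6.

6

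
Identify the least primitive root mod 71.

7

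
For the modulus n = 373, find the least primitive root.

φ(373) = 373 − 1 = 372 = 2^2 · 3 · 31.
Test candidates g = 2, 3, … against the prime factors q ∈ {2, 3, 31} of φ(373): g is a generator iff g^(372/q) ≢ 1 for every such q.
g = 2: 2^186 ≡ 372; 2^124 ≡ 284; 2^12 ≡ 366 — none is 1, so 2 is a primitive root.
The smallest primitive root modulo 373 is 2.

2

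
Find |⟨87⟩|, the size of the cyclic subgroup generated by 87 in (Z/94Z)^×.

By Lagrange's theorem, ord_94(87) divides φ(94) = φ(2)·φ(47) = 1·46 = 46 = 2 · 23.
Divisors of 46: 1, 2, 23, 46.
Check 87^d mod 94 for each divisor in increasing order:
87^1 ≡ 87 (mod 94)
87^2 ≡ 49 (mod 94)
87^23 ≡ 93 (mod 94)
87^46 ≡ 1 (mod 94) ✓
Therefore the multiplicative order of 87 modulo 94 is 46.

46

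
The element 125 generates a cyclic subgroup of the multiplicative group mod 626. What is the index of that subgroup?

39

By Lagrange's theorem, ord_626(125) divides φ(626) = φ(2)·φ(313) = 1·312 = 312 = 2^3 · 3 · 13.
Divisors of 312: 1, 2, 3, 4, 6, 8, 12, 13, 24, 26, 39, 52, 78, 104, 156, 312.
Compute 125^d (mod 626) for the divisors d until we hit 1:
125^1 ≡ 125 (mod 626)
125^2 ≡ 601 (mod 626)
125^3 ≡ 5 (mod 626)
125^4 ≡ 625 (mod 626)
125^6 ≡ 25 (mod 626)
125^8 ≡ 1 (mod 626) ✓
Thus |⟨125⟩| = ord(125) = 8.
Index = |(Z/626Z)^×| / |⟨125⟩| = 312 / 8 = 39.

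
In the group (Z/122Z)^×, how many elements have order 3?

2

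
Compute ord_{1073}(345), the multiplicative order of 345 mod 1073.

By Lagrange's theorem, ord_1073(345) divides φ(1073) = φ(29·37) = (29−1)·(37−1) = 28·36 = 1008 = 2^4 · 3^2 · 7.
Divisors of 1008: 1, 2, 3, 4, 6, 7, 8, 9, 12, 14, 16, 18, 21, 24, 28, 36, 42, 48, 56, 63, 72, 84, 112, 126, 144, 168, 252, 336, 504, 1008.
Test each divisor d:
345^1 ≡ 345 (mod 1073)
345^2 ≡ 995 (mod 1073)
345^3 ≡ 988 (mod 1073)
345^4 ≡ 719 (mod 1073)
345^6 ≡ 787 (mod 1073)
345^7 ≡ 46 (mod 1073)
345^8 ≡ 848 (mod 1073)
345^9 ≡ 704 (mod 1073)
345^12 ≡ 248 (mod 1073)
345^14 ≡ 1043 (mod 1073)
345^16 ≡ 194 (mod 1073)
345^18 ≡ 963 (mod 1073)
345^21 ≡ 766 (mod 1073)
345^24 ≡ 343 (mod 1073)
345^28 ≡ 900 (mod 1073)
345^36 ≡ 297 (mod 1073)
345^42 ≡ 898 (mod 1073)
345^48 ≡ 692 (mod 1073)
345^56 ≡ 958 (mod 1073)
345^63 ≡ 75 (mod 1073)
345^72 ≡ 223 (mod 1073)
345^84 ≡ 581 (mod 1073)
345^112 ≡ 349 (mod 1073)
345^126 ≡ 260 (mod 1073)
345^144 ≡ 371 (mod 1073)
345^168 ≡ 639 (mod 1073)
345^252 ≡ 1 (mod 1073) ✓
Hence ord(345) = 252.

252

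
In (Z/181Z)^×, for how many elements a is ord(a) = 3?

φ(181) = 181 − 1 = 180 = 2^2 · 3^2 · 5.
Since (Z/181Z)^× is cyclic of order 180, the number of elements of order d is φ(d) when d | 180 and 0 otherwise.
3 | 180, and φ(3) = 3 − 1 = 2.

2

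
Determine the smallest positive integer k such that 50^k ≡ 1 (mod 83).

82

Since 50 ∈ (Z/83Z)^×, its order divides φ(83) = 83 − 1 = 82 = 2 · 41.
Divisors of 82: 1, 2, 41, 82.
Evaluate successive powers at the divisors of 82:
50^1 ≡ 50 (mod 83)
50^2 ≡ 10 (mod 83)
50^41 ≡ 82 (mod 83)
50^82 ≡ 1 (mod 83) ✓
Therefore the multiplicative order of 50 modulo 83 is 82.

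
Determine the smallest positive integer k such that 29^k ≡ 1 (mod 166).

41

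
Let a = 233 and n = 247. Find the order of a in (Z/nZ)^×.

The order of 233 must divide φ(247) = φ(13·19) = (13−1)·(19−1) = 12·18 = 216 = 2^3 · 3^3.
Divisors of 216: 1, 2, 3, 4, 6, 8, 9, 12, 18, 24, 27, 36, 54, 72, 108, 216.
Test each divisor d:
233^1 ≡ 233 (mod 247)
233^2 ≡ 196 (mod 247)
233^3 ≡ 220 (mod 247)
233^4 ≡ 131 (mod 247)
233^6 ≡ 235 (mod 247)
233^8 ≡ 118 (mod 247)
233^9 ≡ 77 (mod 247)
233^12 ≡ 144 (mod 247)
233^18 ≡ 1 (mod 247) ✓
Therefore the multiplicative order of 233 modulo 247 is 18.

18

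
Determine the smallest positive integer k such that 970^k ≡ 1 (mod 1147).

60

Since 970 ∈ (Z/1147Z)^×, its order divides φ(1147) = φ(31·37) = (31−1)·(37−1) = 30·36 = 1080 = 2^3 · 3^3 · 5.
Divisors of 1080: 1, 2, 3, 4, 5, 6, 8, 9, 10, 12, 15, 18, 20, 24, 27, 30, 36, 40, 45, 54, 60, 72, 90, 108, 120, 135, 180, 216, 270, 360, 540, 1080.
Test each divisor d:
970^1 ≡ 970 (mod 1147)
970^2 ≡ 360 (mod 1147)
970^3 ≡ 512 (mod 1147)
970^4 ≡ 1136 (mod 1147)
970^5 ≡ 800 (mod 1147)
970^6 ≡ 628 (mod 1147)
970^8 ≡ 121 (mod 1147)
970^9 ≡ 376 (mod 1147)
970^10 ≡ 1121 (mod 1147)
970^12 ≡ 963 (mod 1147)
970^15 ≡ 993 (mod 1147)
970^18 ≡ 295 (mod 1147)
970^20 ≡ 676 (mod 1147)
970^24 ≡ 593 (mod 1147)
970^27 ≡ 808 (mod 1147)
970^30 ≡ 776 (mod 1147)
970^36 ≡ 1000 (mod 1147)
970^40 ≡ 470 (mod 1147)
970^45 ≡ 931 (mod 1147)
970^54 ≡ 221 (mod 1147)
970^60 ≡ 1 (mod 1147) ✓
Hence ord(970) = 60.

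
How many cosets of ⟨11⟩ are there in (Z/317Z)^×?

ord(11) | φ(317) = 317 − 1 = 316 = 2^2 · 79.
Divisors of 316: 1, 2, 4, 79, 158, 316.
Compute 11^d (mod 317) for the divisors d until we hit 1:
11^1 ≡ 11
11^2 ≡ 121
11^4 ≡ 59
11^79 ≡ 1
So ord_317(11) = 79, hence |⟨11⟩| = 79.
The index is φ(317) / ord(11) = 316 / 79 = 4.

4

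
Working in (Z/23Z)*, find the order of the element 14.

ord(14) | φ(23) = 23 − 1 = 22 = 2 · 11.
Divisors of 22: 1, 2, 11, 22.
Evaluate successive powers at the divisors of 22:
14^1 ≡ 14 (mod 23)
14^2 ≡ 12 (mod 23)
14^11 ≡ 22 (mod 23)
14^22 ≡ 1 (mod 23) ✓
Hence ord(14) = 22.

22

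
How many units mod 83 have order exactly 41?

40

φ(83) = 83 − 1 = 82 = 2 · 41.
(Z/83Z)^× is cyclic (|G| = 82); a cyclic group of order m has exactly φ(d) elements of each order d | m, and none otherwise.
41 | 82, and φ(41) = 41 − 1 = 40.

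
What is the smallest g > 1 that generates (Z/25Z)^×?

2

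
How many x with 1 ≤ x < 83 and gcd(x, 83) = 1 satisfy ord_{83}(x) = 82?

φ(83) = 83 − 1 = 82 = 2 · 41.
In a cyclic group of order 82, there are φ(d) elements of order d for each divisor d of 82, and zero for non-divisors.
82 = 2 · 41 divides 82, and φ(82) = 40.

40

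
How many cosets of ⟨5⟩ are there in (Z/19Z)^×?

2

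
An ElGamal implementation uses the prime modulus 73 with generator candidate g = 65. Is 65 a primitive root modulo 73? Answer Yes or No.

No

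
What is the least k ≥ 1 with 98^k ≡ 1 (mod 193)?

96

The order of 98 must divide φ(193) = 193 − 1 = 192 = 2^6 · 3.
Divisors of 192: 1, 2, 3, 4, 6, 8, 12, 16, 24, 32, 48, 64, 96, 192.
Compute 98^d (mod 193) for the divisors d until we hit 1:
98^1 ≡ 98 (mod 193)
98^2 ≡ 147 (mod 193)
98^3 ≡ 124 (mod 193)
98^4 ≡ 186 (mod 193)
98^6 ≡ 129 (mod 193)
98^8 ≡ 49 (mod 193)
98^12 ≡ 43 (mod 193)
98^16 ≡ 85 (mod 193)
98^24 ≡ 112 (mod 193)
98^32 ≡ 84 (mod 193)
98^48 ≡ 192 (mod 193)
98^64 ≡ 108 (mod 193)
98^96 ≡ 1 (mod 193) ✓
Hence ord(98) = 96.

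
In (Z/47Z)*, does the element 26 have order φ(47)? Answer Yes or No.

Yes

φ(47) = 47 − 1 = 46 = 2 · 23.
An element g generates (Z/47Z)^× iff g^(46/q) ≢ 1 (mod 47) for each prime q ∈ {2, 23}.
26^23 ≡ 46 (mod 47)  [q = 2: ≢ 1 ✓]
26^2 ≡ 18 (mod 47)  [q = 23: ≢ 1 ✓]
All checks pass, so 26 has order 46 and is a primitive root modulo 47.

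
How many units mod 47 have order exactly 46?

22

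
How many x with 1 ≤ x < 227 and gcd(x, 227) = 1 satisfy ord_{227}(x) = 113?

112

φ(227) = 227 − 1 = 226 = 2 · 113.
In a cyclic group of order 226, there are φ(d) elements of order d for each divisor d of 226, and zero for non-divisors.
113 | 226, and φ(113) = 113 − 1 = 112.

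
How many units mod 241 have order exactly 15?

8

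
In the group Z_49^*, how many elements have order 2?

1

φ(49) = φ(7^2) = 7·(7−1) = 42 = 2 · 3 · 7.
In a cyclic group of order 42, there are φ(d) elements of order d for each divisor d of 42, and zero for non-divisors.
2 | 42, and φ(2) = 2 − 1 = 1.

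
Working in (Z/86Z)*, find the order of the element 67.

21

By Lagrange's theorem, ord_86(67) divides φ(86) = φ(2)·φ(43) = 1·42 = 42 = 2 · 3 · 7.
Divisors of 42: 1, 2, 3, 6, 7, 14, 21, 42.
Compute 67^d (mod 86) for the divisors d until we hit 1:
67^1 ≡ 67
67^2 ≡ 17
67^3 ≡ 21
67^6 ≡ 11
67^7 ≡ 49
67^14 ≡ 79
67^21 ≡ 1
Hence ord(67) = 21.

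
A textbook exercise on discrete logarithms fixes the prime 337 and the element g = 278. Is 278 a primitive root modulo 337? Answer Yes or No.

φ(337) = 337 − 1 = 336 = 2^4 · 3 · 7.
An element g generates (Z/337Z)^× iff g^(336/q) ≢ 1 (mod 337) for each prime q ∈ {2, 3, 7}.
278^168 ≡ 336 (mod 337)  [q = 2: ≢ 1 ✓]
278^112 ≡ 1 (mod 337)  [q = 3: ≡ 1 ✗]
278^48 ≡ 1 (mod 337)  [q = 7: ≡ 1 ✗]
The check at q = 3 fails, so 278 generates a proper subgroup.

No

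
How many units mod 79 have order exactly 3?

φ(79) = 79 − 1 = 78 = 2 · 3 · 13.
Since (Z/79Z)^× is cyclic of order 78, the number of elements of order d is φ(d) when d | 78 and 0 otherwise.
3 | 78, and φ(3) = 3 − 1 = 2.

2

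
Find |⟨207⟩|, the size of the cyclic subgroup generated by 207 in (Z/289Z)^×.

The order of 207 must divide φ(289) = φ(17^2) = 17·(17−1) = 272 = 2^4 · 17.
Divisors of 272: 1, 2, 4, 8, 16, 17, 34, 68, 136, 272.
Test each divisor d:
207^1 ≡ 207 (mod 289)
207^2 ≡ 77 (mod 289)
207^4 ≡ 149 (mod 289)
207^8 ≡ 237 (mod 289)
207^16 ≡ 103 (mod 289)
207^17 ≡ 224 (mod 289)
207^34 ≡ 179 (mod 289)
207^68 ≡ 251 (mod 289)
207^136 ≡ 288 (mod 289)
207^272 ≡ 1 (mod 289) ✓
So ord_289(207) = 272.

272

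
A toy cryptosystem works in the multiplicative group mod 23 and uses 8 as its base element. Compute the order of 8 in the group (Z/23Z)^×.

By Lagrange's theorem, ord_23(8) divides φ(23) = 23 − 1 = 22 = 2 · 11.
Divisors of 22: 1, 2, 11, 22.
Compute 8^d (mod 23) for the divisors d until we hit 1:
8^1 ≡ 8 (mod 23)
8^2 ≡ 18 (mod 23)
8^11 ≡ 1 (mod 23) ✓
So ord_23(8) = 11.

11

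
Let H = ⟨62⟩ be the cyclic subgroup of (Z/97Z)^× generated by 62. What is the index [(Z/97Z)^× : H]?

16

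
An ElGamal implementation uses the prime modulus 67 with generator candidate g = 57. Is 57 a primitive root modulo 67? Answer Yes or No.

Yes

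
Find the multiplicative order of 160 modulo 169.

The order of 160 must divide φ(169) = φ(13^2) = 13·(13−1) = 156 = 2^2 · 3 · 13.
Divisors of 156: 1, 2, 3, 4, 6, 12, 13, 26, 39, 52, 78, 156.
Check 160^d mod 169 for each divisor in increasing order:
160^1 ≡ 160
160^2 ≡ 81
160^3 ≡ 116
160^4 ≡ 139
160^6 ≡ 105
160^12 ≡ 40
160^13 ≡ 147
160^26 ≡ 146
160^39 ≡ 168
160^52 ≡ 22
160^78 ≡ 1
The smallest such exponent is 78, so the order of 160 is 78.

78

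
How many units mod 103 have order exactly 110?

0

φ(103) = 103 − 1 = 102 = 2 · 3 · 17.
Since (Z/103Z)^× is cyclic of order 102, the number of elements of order d is φ(d) when d | 102 and 0 otherwise.
110 does not divide 102, so no element of (Z/103Z)^× has order 110.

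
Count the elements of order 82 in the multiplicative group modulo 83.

40

φ(83) = 83 − 1 = 82 = 2 · 41.
Since (Z/83Z)^× is cyclic of order 82, the number of elements of order d is φ(d) when d | 82 and 0 otherwise.
82 = 2 · 41 divides 82, and φ(82) = 40.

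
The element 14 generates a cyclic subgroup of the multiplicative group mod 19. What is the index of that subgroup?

Since 14 ∈ (Z/19Z)^×, its order divides φ(19) = 19 − 1 = 18 = 2 · 3^2.
Divisors of 18: 1, 2, 3, 6, 9, 18.
Check 14^d mod 19 for each divisor in increasing order:
14^1 ≡ 14
14^2 ≡ 6
14^3 ≡ 8
14^6 ≡ 7
14^9 ≡ 18
14^18 ≡ 1
The order of 14 is 18, so the subgroup it generates has 18 elements.
Index = |(Z/19Z)^×| / |⟨14⟩| = 18 / 18 = 1.

1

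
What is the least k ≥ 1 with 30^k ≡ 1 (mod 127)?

ord(30) | φ(127) = 127 − 1 = 126 = 2 · 3^2 · 7.
Divisors of 126: 1, 2, 3, 6, 7, 9, 14, 18, 21, 42, 63, 126.
Test each divisor d:
30^1 ≡ 30 (mod 127)
30^2 ≡ 11 (mod 127)
30^3 ≡ 76 (mod 127)
30^6 ≡ 61 (mod 127)
30^7 ≡ 52 (mod 127)
30^9 ≡ 64 (mod 127)
30^14 ≡ 37 (mod 127)
30^18 ≡ 32 (mod 127)
30^21 ≡ 19 (mod 127)
30^42 ≡ 107 (mod 127)
30^63 ≡ 1 (mod 127) ✓
So ord_127(30) = 63.

63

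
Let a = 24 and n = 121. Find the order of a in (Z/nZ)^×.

110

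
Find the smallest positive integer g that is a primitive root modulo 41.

6

φ(41) = 41 − 1 = 40 = 2^3 · 5.
Test candidates g = 2, 3, … against the prime factors q ∈ {2, 5} of φ(41): g is a generator iff g^(40/q) ≢ 1 for every such q.
g = 2: 2^20 ≡ 1 — hits 1, so not a primitive root.
g = 3: 3^20 ≡ 40; 3^8 ≡ 1 — hits 1, so not a primitive root.
g = 4: 4^20 ≡ 1 — hits 1, so not a primitive root.
g = 5: 5^20 ≡ 1 — hits 1, so not a primitive root.
g = 6: 6^20 ≡ 40; 6^8 ≡ 10 — none is 1, so 6 is a primitive root.
So 6 is the smallest generator of (Z/41Z)^×.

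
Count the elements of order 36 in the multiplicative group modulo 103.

0

φ(103) = 103 − 1 = 102 = 2 · 3 · 17.
(Z/103Z)^× is cyclic (|G| = 102); a cyclic group of order m has exactly φ(d) elements of each order d | m, and none otherwise.
36 does not divide 102, so no element of (Z/103Z)^× has order 36.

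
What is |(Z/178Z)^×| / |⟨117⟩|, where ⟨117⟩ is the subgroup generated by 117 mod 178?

1

ord(117) | φ(178) = φ(2)·φ(89) = 1·88 = 88 = 2^3 · 11.
Divisors of 88: 1, 2, 4, 8, 11, 22, 44, 88.
Test each divisor d:
117^1 ≡ 117
117^2 ≡ 161
117^4 ≡ 111
117^8 ≡ 39
117^11 ≡ 37
117^22 ≡ 123
117^44 ≡ 177
117^88 ≡ 1
The order of 117 is 88, so the subgroup it generates has 88 elements.
The index is φ(178) / ord(117) = 88 / 88 = 1.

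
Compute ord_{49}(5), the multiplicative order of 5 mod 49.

42

By Lagrange's theorem, ord_49(5) divides φ(49) = φ(7^2) = 7·(7−1) = 42 = 2 · 3 · 7.
Divisors of 42: 1, 2, 3, 6, 7, 14, 21, 42.
Compute 5^d (mod 49) for the divisors d until we hit 1:
5^1 ≡ 5
5^2 ≡ 25
5^3 ≡ 27
5^6 ≡ 43
5^7 ≡ 19
5^14 ≡ 18
5^21 ≡ 48
5^42 ≡ 1
Therefore the multiplicative order of 5 modulo 49 is 42.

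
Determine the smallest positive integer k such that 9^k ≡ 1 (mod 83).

41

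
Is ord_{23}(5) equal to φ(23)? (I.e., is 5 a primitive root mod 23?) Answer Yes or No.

φ(23) = 23 − 1 = 22 = 2 · 11.
An element g generates (Z/23Z)^× iff g^(22/q) ≢ 1 (mod 23) for each prime q ∈ {2, 11}.
5^11 ≡ 22 (mod 23)  [q = 2: ≢ 1 ✓]
5^2 ≡ 2 (mod 23)  [q = 11: ≢ 1 ✓]
All checks pass, so 5 has order 22 and is a primitive root modulo 23.

Yes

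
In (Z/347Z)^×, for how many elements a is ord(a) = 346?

φ(347) = 347 − 1 = 346 = 2 · 173.
In a cyclic group of order 346, there are φ(d) elements of order d for each divisor d of 346, and zero for non-divisors.
346 = 2 · 173 divides 346, and φ(346) = 172.

172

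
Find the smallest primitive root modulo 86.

φ(86) = φ(2)·φ(43) = 1·42 = 42 = 2 · 3 · 7.
g is a primitive root iff g^(42/q) ≢ 1 (mod 86) for each prime q ∈ {2, 3, 7}.
g = 2: gcd(2, 86) = 2 > 1, not a unit — skip.
g = 3: 3^21 ≡ 85; 3^14 ≡ 79; 3^6 ≡ 41 — none is 1, so 3 is a primitive root.
The smallest primitive root modulo 86 is 3.

3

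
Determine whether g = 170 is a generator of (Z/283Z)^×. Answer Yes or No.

Yes

φ(283) = 283 − 1 = 282 = 2 · 3 · 47.
170 is a primitive root mod 283 iff 170^(φ(283)/q) ≢ 1 for every prime q | φ(283), i.e. q ∈ {2, 3, 47}.
170^141 ≡ 282 (mod 283)  [q = 2: ≢ 1 ✓]
170^94 ≡ 238 (mod 283)  [q = 3: ≢ 1 ✓]
170^6 ≡ 250 (mod 283)  [q = 47: ≢ 1 ✓]
Every test exponent gives a nontrivial residue, hence 170 generates the full group.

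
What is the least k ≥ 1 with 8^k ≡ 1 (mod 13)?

The order of 8 must divide φ(13) = 13 − 1 = 12 = 2^2 · 3.
Divisors of 12: 1, 2, 3, 4, 6, 12.
Check 8^d mod 13 for each divisor in increasing order:
8^1 ≡ 8 (mod 13)
8^2 ≡ 12 (mod 13)
8^3 ≡ 5 (mod 13)
8^4 ≡ 1 (mod 13) ✓
So ord_13(8) = 4.

4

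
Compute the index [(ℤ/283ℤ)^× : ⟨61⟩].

ord(61) | φ(283) = 283 − 1 = 282 = 2 · 3 · 47.
Divisors of 282: 1, 2, 3, 6, 47, 94, 141, 282.
Compute 61^d (mod 283) for the divisors d until we hit 1:
61^1 ≡ 61 (mod 283)
61^2 ≡ 42 (mod 283)
61^3 ≡ 15 (mod 283)
61^6 ≡ 225 (mod 283)
61^47 ≡ 1 (mod 283) ✓
So ord_283(61) = 47, hence |⟨61⟩| = 47.
The index is φ(283) / ord(61) = 282 / 47 = 6.

6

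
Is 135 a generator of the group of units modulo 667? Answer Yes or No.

No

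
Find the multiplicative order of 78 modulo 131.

By Lagrange's theorem, ord_131(78) divides φ(131) = 131 − 1 = 130 = 2 · 5 · 13.
Divisors of 130: 1, 2, 5, 10, 13, 26, 65, 130.
Test each divisor d:
78^1 ≡ 78
78^2 ≡ 58
78^5 ≡ 130
78^10 ≡ 1
So ord_131(78) = 10.

10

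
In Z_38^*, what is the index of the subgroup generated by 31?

3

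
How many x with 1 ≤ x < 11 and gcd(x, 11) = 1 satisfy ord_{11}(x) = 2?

φ(11) = 11 − 1 = 10 = 2 · 5.
(Z/11Z)^× is cyclic (|G| = 10); a cyclic group of order m has exactly φ(d) elements of each order d | m, and none otherwise.
2 | 10, and φ(2) = 2 − 1 = 1.

1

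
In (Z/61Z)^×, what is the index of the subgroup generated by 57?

4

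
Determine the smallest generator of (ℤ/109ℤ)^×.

φ(109) = 109 − 1 = 108 = 2^2 · 3^3.
g is a primitive root iff g^(108/q) ≢ 1 (mod 109) for each prime q ∈ {2, 3}.
g = 2: 2^54 ≡ 108; 2^36 ≡ 1 — hits 1, so not a primitive root.
g = 3: 3^54 ≡ 1 — hits 1, so not a primitive root.
g = 4: 4^54 ≡ 1 — hits 1, so not a primitive root.
g = 5: 5^54 ≡ 1 — hits 1, so not a primitive root.
g = 6: 6^54 ≡ 108; 6^36 ≡ 63 — none is 1, so 6 is a primitive root.
The smallest primitive root modulo 109 is 6.

6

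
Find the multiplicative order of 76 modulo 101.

50

ord(76) | φ(101) = 101 − 1 = 100 = 2^2 · 5^2.
Divisors of 100: 1, 2, 4, 5, 10, 20, 25, 50, 100.
Evaluate successive powers at the divisors of 100:
76^1 ≡ 76 (mod 101)
76^2 ≡ 19 (mod 101)
76^4 ≡ 58 (mod 101)
76^5 ≡ 65 (mod 101)
76^10 ≡ 84 (mod 101)
76^20 ≡ 87 (mod 101)
76^25 ≡ 100 (mod 101)
76^50 ≡ 1 (mod 101) ✓
Therefore the multiplicative order of 76 modulo 101 is 50.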